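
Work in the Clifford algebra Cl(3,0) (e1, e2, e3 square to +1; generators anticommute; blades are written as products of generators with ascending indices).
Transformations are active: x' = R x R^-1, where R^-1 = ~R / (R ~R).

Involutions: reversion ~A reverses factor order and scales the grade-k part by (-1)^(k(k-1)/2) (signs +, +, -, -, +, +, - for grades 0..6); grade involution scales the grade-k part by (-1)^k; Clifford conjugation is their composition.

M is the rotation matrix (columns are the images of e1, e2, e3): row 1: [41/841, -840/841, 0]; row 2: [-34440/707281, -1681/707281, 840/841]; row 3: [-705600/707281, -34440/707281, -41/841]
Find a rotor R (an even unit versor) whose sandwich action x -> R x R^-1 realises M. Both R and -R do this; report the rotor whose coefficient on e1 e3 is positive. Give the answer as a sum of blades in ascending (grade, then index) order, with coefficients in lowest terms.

Method: write R = a + b12*e1 e2 + b13*e1 e3 + b23*e2 e3 with a^2 + b12^2 + b13^2 + b23^2 = 1 (so R^-1 = ~R). Expanding the columns R e_j ~R gives tr M = 4a^2 - 1 and, from the antisymmetric part, M21 - M12 = -4a*b12, M13 - M31 = 4a*b13, M32 - M23 = -4a*b23.
Here tr M = -1681/707281, so a^2 = (1 + tr M)/4 = 176400/707281 and a = ±420/841. Taking a = 420/841: M21 - M12 = 672000/707281, M13 - M31 = 705600/707281, M32 - M23 = -740880/707281, giving b12 = -400/841, b13 = 420/841, b23 = 441/841, i.e. R = 420/841 - 400/841*e1 e2 + 420/841*e1 e3 + 441/841*e2 e3.
Its e1 e3 coefficient is already positive.
Answer: 420/841 - 400/841*e1 e2 + 420/841*e1 e3 + 441/841*e2 e3. Recall the cover is two-to-one: with M of trace -1681/707281, both preimages act alike, and the stated e1 e3 sign chooses the sheet.


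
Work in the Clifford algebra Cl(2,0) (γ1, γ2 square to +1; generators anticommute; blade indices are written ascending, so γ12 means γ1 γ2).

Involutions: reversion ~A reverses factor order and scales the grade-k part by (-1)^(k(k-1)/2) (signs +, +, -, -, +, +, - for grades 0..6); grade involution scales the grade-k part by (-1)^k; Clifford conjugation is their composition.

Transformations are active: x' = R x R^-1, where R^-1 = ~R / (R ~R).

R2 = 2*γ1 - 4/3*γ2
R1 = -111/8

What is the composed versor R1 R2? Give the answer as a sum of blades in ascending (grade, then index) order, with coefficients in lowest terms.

Distribute over the terms of R1 (each basis-blade product reordered to ascending indices, repeated generators contracted through their squares):
(-111/8) R2 = -111/4*γ1 + 37/2*γ2
Answer: -111/4*γ1 + 37/2*γ2


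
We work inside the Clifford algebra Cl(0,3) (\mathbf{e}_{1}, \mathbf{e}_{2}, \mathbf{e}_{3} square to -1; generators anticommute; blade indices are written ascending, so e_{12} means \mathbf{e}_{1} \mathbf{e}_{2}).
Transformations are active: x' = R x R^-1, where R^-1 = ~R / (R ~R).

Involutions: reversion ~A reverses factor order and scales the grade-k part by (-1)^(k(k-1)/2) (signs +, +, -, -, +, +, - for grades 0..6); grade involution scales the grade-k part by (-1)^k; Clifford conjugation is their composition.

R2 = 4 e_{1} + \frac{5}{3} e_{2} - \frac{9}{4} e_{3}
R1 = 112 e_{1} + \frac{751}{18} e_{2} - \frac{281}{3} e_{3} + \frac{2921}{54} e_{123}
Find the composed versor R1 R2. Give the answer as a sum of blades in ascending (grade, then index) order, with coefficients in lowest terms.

Distribute over the terms of R2 (each basis-blade product reordered to ascending indices, repeated generators contracted through their squares):
R1 (4 e_{1}) = -448 - \frac{1502}{9} e_{12} + \frac{1124}{3} e_{13} - \frac{5842}{27} e_{23}
R1 (\frac{5}{3} e_{2}) = -\frac{3755}{54} + \frac{560}{3} e_{12} + \frac{14605}{162} e_{13} + \frac{1405}{9} e_{23}
R1 (-\frac{9}{4} e_{3}) = -\frac{843}{4} + \frac{2921}{24} e_{12} - 252 e_{13} - \frac{751}{8} e_{23}
Summing the partial products and collecting blades:
Answer: -\frac{78655}{108} + \frac{10187}{72} e_{12} + \frac{34477}{162} e_{13} - \frac{33293}{216} e_{23}


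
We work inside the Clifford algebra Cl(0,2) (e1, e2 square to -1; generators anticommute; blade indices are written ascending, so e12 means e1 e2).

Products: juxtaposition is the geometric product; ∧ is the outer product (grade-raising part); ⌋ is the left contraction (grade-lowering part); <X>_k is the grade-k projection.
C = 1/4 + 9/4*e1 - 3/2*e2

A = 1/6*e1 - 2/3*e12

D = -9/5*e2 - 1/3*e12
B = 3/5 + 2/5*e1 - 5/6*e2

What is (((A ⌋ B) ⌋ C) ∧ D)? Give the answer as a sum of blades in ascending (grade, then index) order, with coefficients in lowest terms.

step 1: -1/15
step 2: -1/60 - 3/20*e1 + 1/10*e2
step 3: 3/100*e2 + 62/225*e12
Answer: 3/100*e2 + 62/225*e12


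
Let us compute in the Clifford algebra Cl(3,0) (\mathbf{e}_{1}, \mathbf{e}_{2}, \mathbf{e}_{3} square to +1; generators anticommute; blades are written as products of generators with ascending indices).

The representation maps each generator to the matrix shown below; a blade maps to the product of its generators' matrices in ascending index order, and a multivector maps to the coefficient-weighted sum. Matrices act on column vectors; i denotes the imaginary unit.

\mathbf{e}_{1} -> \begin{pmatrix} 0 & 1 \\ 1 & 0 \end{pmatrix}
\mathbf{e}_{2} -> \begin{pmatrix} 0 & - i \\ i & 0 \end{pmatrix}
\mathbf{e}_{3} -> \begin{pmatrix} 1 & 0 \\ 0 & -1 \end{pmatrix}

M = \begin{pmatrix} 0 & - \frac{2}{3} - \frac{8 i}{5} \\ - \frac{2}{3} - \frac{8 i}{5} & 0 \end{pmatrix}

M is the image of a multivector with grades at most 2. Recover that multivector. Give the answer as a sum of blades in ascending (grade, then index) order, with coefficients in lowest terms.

Method: 1, rho(e_{1}), rho(e_{2}), rho(e_{3}) form a trace-orthogonal basis of the 2x2 complex matrices (tr(X Y) = 2 if X = Y, else 0), so M = m0*1 + m1*rho(e_{1}) + m2*rho(e_{2}) + m3*rho(e_{3}) with m0 = tr(M)/2 = 0, m1 = tr(M rho(e_{1}))/2 = - \frac{2}{3} - \frac{8 i}{5}, m2 = tr(M rho(e_{2}))/2 = 0, m3 = tr(M rho(e_{3}))/2 = 0.
Multiplying table entries, the bivector images are rho(e_{1} e_{2}) = i*rho(e_{3}), rho(e_{1} e_{3}) = -i*rho(e_{2}), rho(e_{2} e_{3}) = i*rho(e_{1}); with real blade coefficients the real parts of m0..m3 are the coefficients of 1, e_{1}, e_{2}, e_{3} and the imaginary parts give the bivectors (e_{2} e_{3}: Im m1, e_{1} e_{3}: -Im m2, e_{1} e_{2}: Im m3).
Answer: -\frac{2}{3} e_{1} - \frac{8}{5} e_{2} e_{3}


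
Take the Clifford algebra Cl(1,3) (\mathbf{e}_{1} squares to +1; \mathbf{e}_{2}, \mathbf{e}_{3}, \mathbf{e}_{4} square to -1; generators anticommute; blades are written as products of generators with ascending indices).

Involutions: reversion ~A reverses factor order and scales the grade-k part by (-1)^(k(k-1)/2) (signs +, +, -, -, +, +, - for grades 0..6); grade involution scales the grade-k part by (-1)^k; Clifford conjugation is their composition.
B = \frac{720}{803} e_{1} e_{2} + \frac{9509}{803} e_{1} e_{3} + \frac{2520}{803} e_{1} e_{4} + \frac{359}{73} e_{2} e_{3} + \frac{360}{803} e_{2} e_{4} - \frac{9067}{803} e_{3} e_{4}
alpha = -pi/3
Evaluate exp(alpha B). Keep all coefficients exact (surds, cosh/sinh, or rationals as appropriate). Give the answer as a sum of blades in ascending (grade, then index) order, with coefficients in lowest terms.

B^2 term by term: the squares give (\frac{720}{803})^2*(e_{1} e_{2})^2 + (\frac{9509}{803})^2*(e_{1} e_{3})^2 + (\frac{2520}{803})^2*(e_{1} e_{4})^2 + (\frac{359}{73})^2*(e_{2} e_{3})^2 + (\frac{360}{803})^2*(e_{2} e_{4})^2 + (-\frac{9067}{803})^2*(e_{3} e_{4})^2 = \frac{518400}{644809}*(+1) + \frac{90421081}{644809}*(+1) + \frac{6350400}{644809}*(+1) + \frac{128881}{5329}*(-1) + \frac{129600}{644809}*(-1) + \frac{82210489}{644809}*(-1) = -1 (each basis 2-blade squares to minus the product of its generators' squares); cross terms between blades sharing an index anticommute and cancel; the commuting (index-disjoint) pairs give grade-4 terms 2*c*c'*(blade product), which cancel blade by blade — e_{1} e_{2} e_{3} e_{4}: -\frac{13056480}{644809} - \frac{6846480}{644809} + \frac{1809360}{58619} = 0 — confirming B is simple. So B^2 = -1.
B^2 = -1 — the negative square puts this in the circular regime; l = 1, alpha*l = - \frac{\pi}{3}, so exp(alpha B) = cos(- \frac{\pi}{3}) + (sin(- \frac{\pi}{3})/1)*B = \frac{1}{2} + (- \frac{\sqrt{3}}{2})*B.
Answer: \frac{1}{2} - \frac{360 \sqrt{3}}{803} e_{1} e_{2} - \frac{9509 \sqrt{3}}{1606} e_{1} e_{3} - \frac{1260 \sqrt{3}}{803} e_{1} e_{4} - \frac{359 \sqrt{3}}{146} e_{2} e_{3} - \frac{180 \sqrt{3}}{803} e_{2} e_{4} + \frac{9067 \sqrt{3}}{1606} e_{3} e_{4}


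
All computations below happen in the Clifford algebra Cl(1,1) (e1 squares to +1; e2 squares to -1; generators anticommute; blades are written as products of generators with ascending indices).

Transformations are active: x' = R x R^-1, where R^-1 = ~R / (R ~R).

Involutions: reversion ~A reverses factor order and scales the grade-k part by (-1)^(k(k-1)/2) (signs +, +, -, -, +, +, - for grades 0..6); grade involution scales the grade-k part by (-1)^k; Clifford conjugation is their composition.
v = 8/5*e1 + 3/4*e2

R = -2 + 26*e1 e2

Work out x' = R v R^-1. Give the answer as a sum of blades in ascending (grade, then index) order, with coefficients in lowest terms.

~R = -2 - 26*e1 e2, and R ~R = -672, so R^-1 = ~R / (-672).
R v = -227/10*e1 - 431/10*e2
Answer: -583/336*e1 - 1691/1680*e2


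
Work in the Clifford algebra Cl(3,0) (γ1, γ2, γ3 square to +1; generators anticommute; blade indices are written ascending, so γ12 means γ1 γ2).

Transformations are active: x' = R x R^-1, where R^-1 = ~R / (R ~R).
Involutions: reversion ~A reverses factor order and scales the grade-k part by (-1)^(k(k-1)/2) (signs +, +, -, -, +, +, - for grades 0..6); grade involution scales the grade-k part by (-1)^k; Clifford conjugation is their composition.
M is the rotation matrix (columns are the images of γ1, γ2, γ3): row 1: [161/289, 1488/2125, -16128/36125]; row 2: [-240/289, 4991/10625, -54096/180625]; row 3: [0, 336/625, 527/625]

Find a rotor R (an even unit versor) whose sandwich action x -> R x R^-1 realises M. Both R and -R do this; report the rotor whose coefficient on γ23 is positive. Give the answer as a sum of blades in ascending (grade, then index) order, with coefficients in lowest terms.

Method: write R = a + b12*γ12 + b13*γ13 + b23*γ23 with a^2 + b12^2 + b13^2 + b23^2 = 1 (so R^-1 = ~R). Expanding the columns R e_j ~R gives tr M = 4a^2 - 1 and, from the antisymmetric part, M21 - M12 = -4a*b12, M13 - M31 = 4a*b13, M32 - M23 = -4a*b23.
Here tr M = 13511/7225, so a^2 = (1 + tr M)/4 = 5184/7225 and a = ±72/85. Taking a = 72/85: M21 - M12 = -55296/36125, M13 - M31 = -16128/36125, M32 - M23 = 6048/7225, giving b12 = 192/425, b13 = -56/425, b23 = -21/85, i.e. R = 72/85 + 192/425*γ12 - 56/425*γ13 - 21/85*γ23.
Its γ23 coefficient is negative, so report the other preimage -R.
Answer: -72/85 - 192/425*γ12 + 56/425*γ13 + 21/85*γ23. Why the constraint matters: R and -R act identically through the sandwich — M has trace 13511/7225 either way — so only the sign condition on γ23 picks one of the two preimages.


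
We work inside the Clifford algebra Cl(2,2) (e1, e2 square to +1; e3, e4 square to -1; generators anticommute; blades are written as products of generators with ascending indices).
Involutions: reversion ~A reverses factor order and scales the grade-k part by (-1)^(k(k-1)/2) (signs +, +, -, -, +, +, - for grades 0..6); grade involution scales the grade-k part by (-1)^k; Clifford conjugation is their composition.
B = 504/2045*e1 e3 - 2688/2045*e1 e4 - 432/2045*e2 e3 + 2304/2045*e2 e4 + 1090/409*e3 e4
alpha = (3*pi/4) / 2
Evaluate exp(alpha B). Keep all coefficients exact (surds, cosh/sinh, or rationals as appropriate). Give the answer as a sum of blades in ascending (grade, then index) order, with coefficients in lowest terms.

B^2 term by term: the squares give (504/2045)^2*(e1 e3)^2 + (-2688/2045)^2*(e1 e4)^2 + (-432/2045)^2*(e2 e3)^2 + (2304/2045)^2*(e2 e4)^2 + (1090/409)^2*(e3 e4)^2 = 254016/4182025*(+1) + 7225344/4182025*(+1) + 186624/4182025*(+1) + 5308416/4182025*(+1) + 1188100/167281*(-1) = -4 (each basis 2-blade squares to minus the product of its generators' squares); cross terms between blades sharing an index anticommute and cancel; the commuting (index-disjoint) pairs give grade-4 terms 2*c*c'*(blade product), which cancel blade by blade — e1 e2 e3 e4: -2322432/4182025 + 2322432/4182025 = 0 — confirming B is simple. So B^2 = -4.
B^2 = -4 — B^2 < 0, so the exponential closes trigonometrically: l = 2, alpha*l = 3*pi/4, so exp(alpha B) = cos(3*pi/4) + (sin(3*pi/4)/2)*B = -sqrt(2)/2 + (sqrt(2)/4)*B.
Answer: -sqrt(2)/2 + 126*sqrt(2)/2045*e1 e3 - 672*sqrt(2)/2045*e1 e4 - 108*sqrt(2)/2045*e2 e3 + 576*sqrt(2)/2045*e2 e4 + 545*sqrt(2)/818*e3 e4


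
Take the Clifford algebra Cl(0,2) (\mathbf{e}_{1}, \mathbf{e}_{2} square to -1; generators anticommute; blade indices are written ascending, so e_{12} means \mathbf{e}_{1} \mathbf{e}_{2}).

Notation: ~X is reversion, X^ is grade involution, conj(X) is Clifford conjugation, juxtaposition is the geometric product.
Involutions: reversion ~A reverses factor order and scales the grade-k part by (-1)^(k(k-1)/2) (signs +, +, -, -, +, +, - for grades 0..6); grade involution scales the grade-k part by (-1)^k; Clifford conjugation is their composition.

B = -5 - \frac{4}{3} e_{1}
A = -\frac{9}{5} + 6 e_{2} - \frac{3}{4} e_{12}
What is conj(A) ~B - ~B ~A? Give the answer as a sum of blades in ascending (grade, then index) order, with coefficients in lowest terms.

first term: 9 + \frac{12}{5} e_{1} + 29 e_{2} - \frac{47}{4} e_{12}
second term: 9 + \frac{12}{5} e_{1} - 29 e_{2} - \frac{47}{4} e_{12}
Answer: 58 e_{2}


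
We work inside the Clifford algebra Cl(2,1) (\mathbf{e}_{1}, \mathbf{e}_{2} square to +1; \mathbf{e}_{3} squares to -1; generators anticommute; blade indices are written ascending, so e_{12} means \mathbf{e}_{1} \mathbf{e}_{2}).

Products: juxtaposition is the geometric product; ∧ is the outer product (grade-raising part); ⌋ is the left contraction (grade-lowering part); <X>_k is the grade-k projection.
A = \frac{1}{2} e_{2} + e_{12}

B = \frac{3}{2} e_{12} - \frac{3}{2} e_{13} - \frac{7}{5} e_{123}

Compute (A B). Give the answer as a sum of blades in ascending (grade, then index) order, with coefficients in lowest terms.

step 1: -\frac{3}{2} - \frac{3}{4} e_{1} + \frac{7}{5} e_{3} + \frac{7}{10} e_{13} + \frac{3}{2} e_{23} + \frac{3}{4} e_{123}
Answer: -\frac{3}{2} - \frac{3}{4} e_{1} + \frac{7}{5} e_{3} + \frac{7}{10} e_{13} + \frac{3}{2} e_{23} + \frac{3}{4} e_{123}


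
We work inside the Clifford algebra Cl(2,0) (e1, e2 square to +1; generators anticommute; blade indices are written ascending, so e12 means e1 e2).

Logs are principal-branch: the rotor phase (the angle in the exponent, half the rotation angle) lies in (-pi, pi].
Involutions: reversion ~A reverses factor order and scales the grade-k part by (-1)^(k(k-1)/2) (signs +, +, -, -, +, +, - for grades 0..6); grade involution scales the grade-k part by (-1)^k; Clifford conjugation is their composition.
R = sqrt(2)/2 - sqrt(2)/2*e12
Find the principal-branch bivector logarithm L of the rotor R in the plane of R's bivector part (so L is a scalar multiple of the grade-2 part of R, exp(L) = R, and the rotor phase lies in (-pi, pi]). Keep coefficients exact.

The scalar part of R is sqrt(2)/2, so the principal-branch rotor phase is pinned; divide the bivector part by its sine to get the unit plane — L is the phase times that plane.
Concretely: cos(phase) = sqrt(2)/2 gives phase = ±pi/4, and since phase/sin(phase) is even the sign is immaterial: L = (phase/sin(phase)) * <R>_2 = (sqrt(2)*pi/4) * <R>_2.
Answer: -pi/4*e12


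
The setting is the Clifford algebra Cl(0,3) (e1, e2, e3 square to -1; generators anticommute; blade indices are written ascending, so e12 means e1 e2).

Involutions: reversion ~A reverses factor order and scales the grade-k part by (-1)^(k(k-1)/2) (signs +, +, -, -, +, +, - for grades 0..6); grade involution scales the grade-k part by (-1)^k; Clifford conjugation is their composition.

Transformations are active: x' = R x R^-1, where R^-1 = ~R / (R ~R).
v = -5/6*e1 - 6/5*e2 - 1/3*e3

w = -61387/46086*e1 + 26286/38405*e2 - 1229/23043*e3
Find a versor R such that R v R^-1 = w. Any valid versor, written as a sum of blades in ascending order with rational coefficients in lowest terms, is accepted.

Reasoning: v^2 = w^2 = -2021/900 since conjugation preserves the quadratic form; R = v + w = -16632/7681*e1 - 3960/7681*e2 - 2970/7681*e3 is then valid when invertible, keeping its own part and reversing (v - w)/2.
Answer: -16632/7681*e1 - 3960/7681*e2 - 2970/7681*e3


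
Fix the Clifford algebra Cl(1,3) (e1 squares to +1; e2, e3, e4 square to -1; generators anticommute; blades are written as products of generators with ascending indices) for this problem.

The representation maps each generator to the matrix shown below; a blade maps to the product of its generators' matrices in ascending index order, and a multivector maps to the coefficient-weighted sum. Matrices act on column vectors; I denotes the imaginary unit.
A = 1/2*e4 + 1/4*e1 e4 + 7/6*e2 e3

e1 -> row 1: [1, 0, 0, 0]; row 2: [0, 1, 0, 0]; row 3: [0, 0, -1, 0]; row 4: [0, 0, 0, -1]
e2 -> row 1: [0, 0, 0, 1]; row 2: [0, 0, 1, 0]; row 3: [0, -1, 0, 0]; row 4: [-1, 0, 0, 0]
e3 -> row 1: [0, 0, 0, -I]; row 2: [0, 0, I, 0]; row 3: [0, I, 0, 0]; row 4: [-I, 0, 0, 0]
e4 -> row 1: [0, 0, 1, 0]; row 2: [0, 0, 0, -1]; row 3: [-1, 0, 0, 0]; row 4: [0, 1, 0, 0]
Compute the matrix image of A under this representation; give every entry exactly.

Bivector images (products of the table entries): rho(e1 e4) = rho(e1)rho(e4) = row 1: [0, 0, 1, 0]; row 2: [0, 0, 0, -1]; row 3: [1, 0, 0, 0]; row 4: [0, -1, 0, 0]; rho(e2 e3) = rho(e2)rho(e3) = row 1: [-I, 0, 0, 0]; row 2: [0, I, 0, 0]; row 3: [0, 0, -I, 0]; row 4: [0, 0, 0, I].
M = (1/2)*rho(e4) + (1/4)*rho(e1 e4) + (7/6)*rho(e2 e3), summed entrywise:
Answer: row 1: [-7*I/6, 0, 3/4, 0]; row 2: [0, 7*I/6, 0, -3/4]; row 3: [-1/4, 0, -7*I/6, 0]; row 4: [0, 1/4, 0, 7*I/6]


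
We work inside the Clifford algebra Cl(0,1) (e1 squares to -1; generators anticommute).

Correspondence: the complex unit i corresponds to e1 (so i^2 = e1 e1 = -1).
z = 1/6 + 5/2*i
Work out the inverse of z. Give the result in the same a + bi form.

In blades: z = 1/6 + 5/2*e1.
With qbar = 1/6 - 5/2*e1 (scalar fixed, mapped units negated), z qbar = 113/18 (the sum of squared coefficients), so z^-1 = qbar / (113/18) = 3/113 - 45/113*e1; translating back:
Answer: 3/113 - 45/113*i


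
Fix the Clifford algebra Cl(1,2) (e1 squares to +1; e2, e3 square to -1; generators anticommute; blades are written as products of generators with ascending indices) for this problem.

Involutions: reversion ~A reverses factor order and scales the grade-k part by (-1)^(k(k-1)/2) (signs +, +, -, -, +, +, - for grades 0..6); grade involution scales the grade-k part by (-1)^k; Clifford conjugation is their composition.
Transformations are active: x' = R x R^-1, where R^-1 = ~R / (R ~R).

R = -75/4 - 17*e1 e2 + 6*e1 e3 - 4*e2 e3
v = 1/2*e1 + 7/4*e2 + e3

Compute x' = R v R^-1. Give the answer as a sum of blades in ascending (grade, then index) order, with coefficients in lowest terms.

~R = -75/4 + 17*e1 e2 - 6*e1 e3 + 4*e2 e3, and R ~R = 681/16, so R^-1 = ~R / (681/16).
R v = 115/8*e1 - 325/16*e2 - 115/4*e3 - 59/2*e1 e2 e3
Answer: -10379/1362*e1 + 7109/908*e2 + 521/681*e3


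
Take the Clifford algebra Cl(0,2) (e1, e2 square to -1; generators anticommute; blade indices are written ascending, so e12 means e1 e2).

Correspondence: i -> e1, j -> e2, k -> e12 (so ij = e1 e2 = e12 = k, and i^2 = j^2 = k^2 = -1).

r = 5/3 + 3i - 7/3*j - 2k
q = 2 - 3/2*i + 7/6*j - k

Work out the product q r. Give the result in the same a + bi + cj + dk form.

In blades: q = 2 - 3/2*e1 + 7/6*e2 - e12, r = 5/3 + 3*e1 - 7/3*e2 - 2*e12.
Distribute q over r term by term (generator squares from the signature, products reordered to ascending indices): (2)*r = 10/3 + 6*e1 - 14/3*e2 - 4*e12; (-3/2*e1)*r = 9/2 - 5/2*e1 - 3*e2 + 7/2*e12; (7/6*e2)*r = 49/18 - 7/3*e1 + 35/18*e2 - 7/2*e12; (-e12)*r = -2 - 7/3*e1 - 3*e2 - 5/3*e12.
Sum: 77/9 - 7/6*e1 - 157/18*e2 - 17/3*e12; translating back through the correspondence:
Answer: 77/9 - 7/6*i - 157/18*j - 17/3*k


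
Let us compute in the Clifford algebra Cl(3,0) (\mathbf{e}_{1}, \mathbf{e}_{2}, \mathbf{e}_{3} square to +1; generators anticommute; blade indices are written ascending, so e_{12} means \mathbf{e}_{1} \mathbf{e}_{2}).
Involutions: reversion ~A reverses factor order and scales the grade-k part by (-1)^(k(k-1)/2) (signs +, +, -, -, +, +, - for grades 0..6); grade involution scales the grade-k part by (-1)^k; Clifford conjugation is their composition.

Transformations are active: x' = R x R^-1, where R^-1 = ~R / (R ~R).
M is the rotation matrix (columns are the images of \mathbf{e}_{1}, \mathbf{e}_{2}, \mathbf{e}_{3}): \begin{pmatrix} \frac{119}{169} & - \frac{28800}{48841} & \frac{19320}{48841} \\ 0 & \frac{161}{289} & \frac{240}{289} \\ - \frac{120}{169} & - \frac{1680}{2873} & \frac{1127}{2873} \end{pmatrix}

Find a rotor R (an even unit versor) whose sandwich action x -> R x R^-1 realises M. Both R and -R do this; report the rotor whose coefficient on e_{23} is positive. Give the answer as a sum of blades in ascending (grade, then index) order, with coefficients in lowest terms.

Method: write R = a + b12*e_{12} + b13*e_{13} + b23*e_{23} with a^2 + b12^2 + b13^2 + b23^2 = 1 (so R^-1 = ~R). Expanding the columns R e_j ~R gives tr M = 4a^2 - 1 and, from the antisymmetric part, M21 - M12 = -4a*b12, M13 - M31 = 4a*b13, M32 - M23 = -4a*b23.
Here tr M = \frac{80759}{48841}, so a^2 = (1 + tr M)/4 = \frac{32400}{48841} and a = ±\frac{180}{221}. Taking a = \frac{180}{221}: M21 - M12 = \frac{28800}{48841}, M13 - M31 = \frac{54000}{48841}, M32 - M23 = -\frac{69120}{48841}, giving b12 = -\frac{40}{221}, b13 = \frac{75}{221}, b23 = \frac{96}{221}, i.e. R = \frac{180}{221} - \frac{40}{221} e_{12} + \frac{75}{221} e_{13} + \frac{96}{221} e_{23}.
Its e_{23} coefficient is already positive.
Answer: \frac{180}{221} - \frac{40}{221} e_{12} + \frac{75}{221} e_{13} + \frac{96}{221} e_{23}. Why the constraint matters: R and -R act identically through the sandwich — M has trace \frac{80759}{48841} either way — so only the sign condition on e_{23} picks one of the two preimages.


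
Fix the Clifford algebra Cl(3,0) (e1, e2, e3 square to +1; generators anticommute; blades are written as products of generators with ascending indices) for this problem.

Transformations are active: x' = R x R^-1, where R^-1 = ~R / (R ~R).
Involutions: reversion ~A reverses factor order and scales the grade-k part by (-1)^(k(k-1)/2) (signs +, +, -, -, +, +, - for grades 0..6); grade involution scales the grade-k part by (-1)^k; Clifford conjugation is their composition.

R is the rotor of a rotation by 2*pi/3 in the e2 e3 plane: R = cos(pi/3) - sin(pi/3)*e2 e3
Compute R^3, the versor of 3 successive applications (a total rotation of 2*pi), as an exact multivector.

Rotor phase runs at HALF the rotation angle; powers of one rotor simply add phase, so after 3 steps in e2 e3 the phase is 3*pi/3 = pi and R^3 = cos(pi) - sin(pi)*e2 e3.
cos(pi) = -1 and sin(pi) = 0, so R^3 = -1. The total rotation 2*pi is 1 full turn, so every vector returns to itself, yet the rotor is -1, on the OTHER sheet of the double cover (an odd number of 2*pi turns).
Answer: -1


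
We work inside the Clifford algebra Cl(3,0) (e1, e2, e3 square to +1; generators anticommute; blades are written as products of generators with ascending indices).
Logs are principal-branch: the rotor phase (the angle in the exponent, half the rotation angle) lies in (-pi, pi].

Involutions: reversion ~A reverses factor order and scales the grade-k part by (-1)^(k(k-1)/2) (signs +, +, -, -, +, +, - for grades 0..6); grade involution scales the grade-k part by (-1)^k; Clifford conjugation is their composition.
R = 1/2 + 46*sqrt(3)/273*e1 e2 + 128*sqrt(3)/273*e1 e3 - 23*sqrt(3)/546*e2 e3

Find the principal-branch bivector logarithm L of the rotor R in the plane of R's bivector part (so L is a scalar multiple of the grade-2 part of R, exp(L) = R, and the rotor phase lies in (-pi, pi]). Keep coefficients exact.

The scalar part of R is 1/2, which pins the rotor phase on the principal branch; dividing the bivector part by the sine of that phase recovers the unit plane, and L is the phase times that plane.
Concretely: cos(phase) = 1/2 gives phase = ±pi/3, and since phase/sin(phase) is even the sign is immaterial: L = (phase/sin(phase)) * <R>_2 = (2*sqrt(3)*pi/9) * <R>_2.
Answer: 92*pi/819*e1 e2 + 256*pi/819*e1 e3 - 23*pi/819*e2 e3


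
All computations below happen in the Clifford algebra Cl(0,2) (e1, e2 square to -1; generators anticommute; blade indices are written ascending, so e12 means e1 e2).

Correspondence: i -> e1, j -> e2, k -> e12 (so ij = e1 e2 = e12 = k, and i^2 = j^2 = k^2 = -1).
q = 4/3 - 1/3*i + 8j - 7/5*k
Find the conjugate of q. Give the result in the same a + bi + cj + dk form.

In blades: q = 4/3 - 1/3*e1 + 8*e2 - 7/5*e12.
Conjugation here is Clifford conjugation: the scalar is fixed and the grade-1 and grade-2 blades all flip sign, giving 4/3 + 1/3*e1 - 8*e2 + 7/5*e12; translating back:
Answer: 4/3 + 1/3*i - 8j + 7/5*k


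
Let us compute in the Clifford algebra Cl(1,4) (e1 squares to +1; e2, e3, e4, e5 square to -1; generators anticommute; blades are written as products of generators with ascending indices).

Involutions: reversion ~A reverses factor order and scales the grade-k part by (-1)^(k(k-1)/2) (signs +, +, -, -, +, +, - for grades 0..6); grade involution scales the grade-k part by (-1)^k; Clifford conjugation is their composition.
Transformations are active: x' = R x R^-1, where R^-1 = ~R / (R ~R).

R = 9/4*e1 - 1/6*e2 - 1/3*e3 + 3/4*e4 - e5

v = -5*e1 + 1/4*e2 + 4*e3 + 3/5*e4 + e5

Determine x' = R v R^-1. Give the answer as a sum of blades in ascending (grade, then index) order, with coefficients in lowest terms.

~R = 9/4*e1 - 1/6*e2 - 1/3*e3 + 3/4*e4 - e5, and R ~R = 121/36, so R^-1 = ~R / (121/36).
R v = -373/40 - 13/48*e1 e2 + 22/3*e1 e3 + 51/10*e1 e4 - 11/4*e1 e5 - 7/12*e2 e3 - 23/80*e2 e4 + 1/12*e2 e5 - 16/5*e3 e4 + 11/3*e3 e5 + 27/20*e4 e5
Answer: -18113/2420*e1 + 1633/2420*e2 - 1301/605*e3 - 11523/2420*e4 + 2752/605*e5


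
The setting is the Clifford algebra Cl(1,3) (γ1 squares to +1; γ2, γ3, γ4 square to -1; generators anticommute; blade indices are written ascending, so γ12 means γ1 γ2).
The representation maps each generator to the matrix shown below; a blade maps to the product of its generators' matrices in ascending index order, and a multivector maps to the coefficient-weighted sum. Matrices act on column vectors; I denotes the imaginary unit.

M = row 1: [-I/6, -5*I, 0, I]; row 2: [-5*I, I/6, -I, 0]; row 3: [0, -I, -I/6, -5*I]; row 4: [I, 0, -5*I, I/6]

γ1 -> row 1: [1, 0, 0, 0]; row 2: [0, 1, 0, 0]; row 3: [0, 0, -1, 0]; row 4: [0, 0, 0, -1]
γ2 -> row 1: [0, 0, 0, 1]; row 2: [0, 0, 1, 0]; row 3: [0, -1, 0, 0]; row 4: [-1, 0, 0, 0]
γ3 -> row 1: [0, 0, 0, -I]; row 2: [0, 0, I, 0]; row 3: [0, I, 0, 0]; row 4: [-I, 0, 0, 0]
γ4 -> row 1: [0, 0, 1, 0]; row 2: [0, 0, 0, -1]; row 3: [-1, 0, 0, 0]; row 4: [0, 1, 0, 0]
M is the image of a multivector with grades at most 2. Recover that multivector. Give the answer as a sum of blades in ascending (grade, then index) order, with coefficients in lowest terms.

Method: the blade images are trace-orthogonal — tr(rho(e_A) rho(e_B)^-1) = 4 if A = B and 0 otherwise — and rho(e_A)^-1 = (e_A)^2 * rho(e_A) with (e_A)^2 = +1 or -1, so the coefficient of e_A in the preimage is (e_A)^2 * tr(M rho(e_A))/4.
Nonzero projections over blades of grade <= 2: γ3: (γ3)^2 = -1, tr(M rho(γ3)) = 4, coefficient -1; γ23: (γ23)^2 = -1, tr(M rho(γ23)) = -2/3, coefficient 1/6; γ34: (γ34)^2 = -1, tr(M rho(γ34)) = -20, coefficient 5. Every other blade of grade <= 2 projects to 0.
Answer: -γ3 + 1/6*γ23 + 5*γ34


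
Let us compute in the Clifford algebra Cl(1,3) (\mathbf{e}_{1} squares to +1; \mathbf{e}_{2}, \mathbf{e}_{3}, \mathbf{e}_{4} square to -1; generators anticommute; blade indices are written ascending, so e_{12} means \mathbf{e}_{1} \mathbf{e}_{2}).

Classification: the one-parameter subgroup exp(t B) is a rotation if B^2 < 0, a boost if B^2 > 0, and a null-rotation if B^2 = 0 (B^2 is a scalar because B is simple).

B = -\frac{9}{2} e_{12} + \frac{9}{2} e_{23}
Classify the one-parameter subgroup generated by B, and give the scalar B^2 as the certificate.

B^2 term by term: the squares give (-\frac{9}{2})^2*(e_{12})^2 + (\frac{9}{2})^2*(e_{23})^2 = \frac{81}{4}*(+1) + \frac{81}{4}*(-1) = 0 (each basis 2-blade squares to minus the product of its generators' squares); cross terms between blades sharing an index anticommute and cancel. So B^2 = 0.
Answer: null-rotation, certificate B^2 = 0. No conjugation can change B^2 = 0; the sign gives the class.


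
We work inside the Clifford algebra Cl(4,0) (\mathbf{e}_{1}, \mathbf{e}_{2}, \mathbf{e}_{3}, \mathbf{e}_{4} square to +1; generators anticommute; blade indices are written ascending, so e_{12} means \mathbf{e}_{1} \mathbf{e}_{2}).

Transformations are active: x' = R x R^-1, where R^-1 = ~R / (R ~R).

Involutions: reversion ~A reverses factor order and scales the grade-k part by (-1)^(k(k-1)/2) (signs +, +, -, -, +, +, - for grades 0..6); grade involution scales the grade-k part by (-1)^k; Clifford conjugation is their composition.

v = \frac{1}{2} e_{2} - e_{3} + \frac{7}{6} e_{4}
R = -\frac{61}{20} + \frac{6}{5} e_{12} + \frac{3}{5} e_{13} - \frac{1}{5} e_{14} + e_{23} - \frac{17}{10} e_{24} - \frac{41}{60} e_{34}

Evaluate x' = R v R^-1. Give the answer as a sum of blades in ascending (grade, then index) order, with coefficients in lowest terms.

~R = -\frac{61}{20} - \frac{6}{5} e_{12} - \frac{3}{5} e_{13} + \frac{1}{5} e_{14} - e_{23} + \frac{17}{10} e_{24} + \frac{41}{60} e_{34}, and R ~R = \frac{27899}{1800}, so R^-1 = ~R / (\frac{27899}{1800}).
R v = -\frac{7}{30} e_{1} - \frac{541}{120} e_{2} + \frac{631}{360} e_{3} - \frac{407}{120} e_{4} - \frac{3}{2} e_{123} + \frac{3}{2} e_{124} + \frac{1}{2} e_{134} - \frac{7}{8} e_{234}
Answer: -\frac{576}{1213} e_{1} + \frac{84049}{55798} e_{2} - \frac{5643}{55798} e_{3} + \frac{27305}{83697} e_{4}


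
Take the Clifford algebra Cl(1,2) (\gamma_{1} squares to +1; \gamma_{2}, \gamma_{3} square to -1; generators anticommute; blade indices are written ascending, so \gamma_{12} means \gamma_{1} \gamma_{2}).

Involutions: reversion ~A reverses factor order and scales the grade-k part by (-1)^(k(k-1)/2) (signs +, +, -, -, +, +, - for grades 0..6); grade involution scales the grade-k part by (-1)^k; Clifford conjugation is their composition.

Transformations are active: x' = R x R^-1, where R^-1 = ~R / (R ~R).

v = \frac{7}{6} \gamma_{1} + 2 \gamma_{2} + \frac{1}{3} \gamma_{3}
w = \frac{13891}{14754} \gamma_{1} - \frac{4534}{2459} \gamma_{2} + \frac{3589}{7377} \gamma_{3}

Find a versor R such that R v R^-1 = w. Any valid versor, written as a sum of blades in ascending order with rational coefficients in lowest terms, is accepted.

Construction: equal norms (both -\frac{11}{4}) license R = v + w = \frac{5184}{2459} \gamma_{1} + \frac{384}{2459} \gamma_{2} + \frac{2016}{2459} \gamma_{3} — nothing changes along that direction, while (v - w)/2 changes sign, so v maps onto w.
Answer: \frac{5184}{2459} \gamma_{1} + \frac{384}{2459} \gamma_{2} + \frac{2016}{2459} \gamma_{3}


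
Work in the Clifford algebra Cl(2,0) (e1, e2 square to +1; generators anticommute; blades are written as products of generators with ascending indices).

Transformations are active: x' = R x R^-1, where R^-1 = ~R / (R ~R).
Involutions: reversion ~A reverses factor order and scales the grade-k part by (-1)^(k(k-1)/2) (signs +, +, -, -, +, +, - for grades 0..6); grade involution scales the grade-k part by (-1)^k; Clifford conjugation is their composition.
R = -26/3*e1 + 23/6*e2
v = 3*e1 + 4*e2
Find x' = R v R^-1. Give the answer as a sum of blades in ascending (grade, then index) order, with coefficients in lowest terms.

~R = -26/3*e1 + 23/6*e2, and R ~R = 3233/36, so R^-1 = ~R / (3233/36).
R v = -32/3 - 277/6*e1 e2
Answer: -3043/3233*e1 - 15876/3233*e2


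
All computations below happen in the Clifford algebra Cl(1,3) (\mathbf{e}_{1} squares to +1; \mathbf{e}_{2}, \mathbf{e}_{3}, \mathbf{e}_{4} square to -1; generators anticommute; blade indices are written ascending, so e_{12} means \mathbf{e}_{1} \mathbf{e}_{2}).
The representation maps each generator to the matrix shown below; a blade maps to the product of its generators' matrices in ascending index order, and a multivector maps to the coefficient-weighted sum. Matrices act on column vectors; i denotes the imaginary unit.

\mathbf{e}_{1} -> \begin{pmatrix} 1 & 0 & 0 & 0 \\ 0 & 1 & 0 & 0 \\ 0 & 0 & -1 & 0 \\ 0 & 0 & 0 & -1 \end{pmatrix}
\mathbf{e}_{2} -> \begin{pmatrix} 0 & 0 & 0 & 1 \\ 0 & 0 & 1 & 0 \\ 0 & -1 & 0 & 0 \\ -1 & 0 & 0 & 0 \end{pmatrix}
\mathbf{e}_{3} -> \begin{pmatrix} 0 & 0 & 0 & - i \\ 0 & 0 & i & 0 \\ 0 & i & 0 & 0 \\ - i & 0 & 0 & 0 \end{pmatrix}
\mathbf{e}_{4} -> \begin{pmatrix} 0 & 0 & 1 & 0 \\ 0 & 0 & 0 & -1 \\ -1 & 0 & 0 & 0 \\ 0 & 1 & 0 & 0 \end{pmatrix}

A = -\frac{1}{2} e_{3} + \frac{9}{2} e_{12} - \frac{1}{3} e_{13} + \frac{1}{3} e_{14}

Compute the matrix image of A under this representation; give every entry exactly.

Bivector images (products of the table entries): rho(e_{12}) = rho(\mathbf{e}_{1})rho(\mathbf{e}_{2}) = \begin{pmatrix} 0 & 0 & 0 & 1 \\ 0 & 0 & 1 & 0 \\ 0 & 1 & 0 & 0 \\ 1 & 0 & 0 & 0 \end{pmatrix}; rho(e_{13}) = rho(\mathbf{e}_{1})rho(\mathbf{e}_{3}) = \begin{pmatrix} 0 & 0 & 0 & - i \\ 0 & 0 & i & 0 \\ 0 & - i & 0 & 0 \\ i & 0 & 0 & 0 \end{pmatrix}; rho(e_{14}) = rho(\mathbf{e}_{1})rho(\mathbf{e}_{4}) = \begin{pmatrix} 0 & 0 & 1 & 0 \\ 0 & 0 & 0 & -1 \\ 1 & 0 & 0 & 0 \\ 0 & -1 & 0 & 0 \end{pmatrix}.
M = (-\frac{1}{2})*rho(e_{3}) + (\frac{9}{2})*rho(e_{12}) + (-\frac{1}{3})*rho(e_{13}) + (\frac{1}{3})*rho(e_{14}), summed entrywise:
Answer: \begin{pmatrix} 0 & 0 & \frac{1}{3} & \frac{9}{2} + \frac{5 i}{6} \\ 0 & 0 & \frac{9}{2} - \frac{5 i}{6} & - \frac{1}{3} \\ \frac{1}{3} & \frac{9}{2} - \frac{i}{6} & 0 & 0 \\ \frac{9}{2} + \frac{i}{6} & - \frac{1}{3} & 0 & 0 \end{pmatrix}


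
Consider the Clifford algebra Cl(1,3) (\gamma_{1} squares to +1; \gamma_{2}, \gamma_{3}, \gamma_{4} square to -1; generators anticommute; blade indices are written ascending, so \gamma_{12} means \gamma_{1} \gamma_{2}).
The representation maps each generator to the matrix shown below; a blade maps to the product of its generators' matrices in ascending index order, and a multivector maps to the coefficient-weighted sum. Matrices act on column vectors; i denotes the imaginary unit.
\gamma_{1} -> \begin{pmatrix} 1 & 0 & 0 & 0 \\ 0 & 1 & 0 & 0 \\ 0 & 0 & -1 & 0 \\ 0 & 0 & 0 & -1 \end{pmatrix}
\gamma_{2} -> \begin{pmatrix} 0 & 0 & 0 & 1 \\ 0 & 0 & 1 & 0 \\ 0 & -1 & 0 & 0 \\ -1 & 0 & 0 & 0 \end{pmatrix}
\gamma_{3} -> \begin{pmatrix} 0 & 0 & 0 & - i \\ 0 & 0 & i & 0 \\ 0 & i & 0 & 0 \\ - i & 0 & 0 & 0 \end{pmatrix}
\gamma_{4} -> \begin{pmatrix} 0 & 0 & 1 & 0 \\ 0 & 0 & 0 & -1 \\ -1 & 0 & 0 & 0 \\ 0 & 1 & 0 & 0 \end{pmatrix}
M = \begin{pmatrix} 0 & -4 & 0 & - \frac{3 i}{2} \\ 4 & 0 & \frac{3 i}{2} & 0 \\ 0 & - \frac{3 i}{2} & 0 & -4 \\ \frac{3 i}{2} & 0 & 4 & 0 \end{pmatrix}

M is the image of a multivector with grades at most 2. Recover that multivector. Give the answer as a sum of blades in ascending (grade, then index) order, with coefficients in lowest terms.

Method: the blade images are trace-orthogonal — tr(rho(e_A) rho(e_B)^-1) = 4 if A = B and 0 otherwise — and rho(e_A)^-1 = (e_A)^2 * rho(e_A) with (e_A)^2 = +1 or -1, so the coefficient of e_A in the preimage is (e_A)^2 * tr(M rho(e_A))/4.
Nonzero projections over blades of grade <= 2: \gamma_{13}: (\gamma_{13})^2 = +1, tr(M rho(\gamma_{13})) = 6, coefficient \frac{3}{2}; \gamma_{24}: (\gamma_{24})^2 = -1, tr(M rho(\gamma_{24})) = 16, coefficient -4. Every other blade of grade <= 2 projects to 0.
Answer: \frac{3}{2} \gamma_{13} - 4 \gamma_{24}


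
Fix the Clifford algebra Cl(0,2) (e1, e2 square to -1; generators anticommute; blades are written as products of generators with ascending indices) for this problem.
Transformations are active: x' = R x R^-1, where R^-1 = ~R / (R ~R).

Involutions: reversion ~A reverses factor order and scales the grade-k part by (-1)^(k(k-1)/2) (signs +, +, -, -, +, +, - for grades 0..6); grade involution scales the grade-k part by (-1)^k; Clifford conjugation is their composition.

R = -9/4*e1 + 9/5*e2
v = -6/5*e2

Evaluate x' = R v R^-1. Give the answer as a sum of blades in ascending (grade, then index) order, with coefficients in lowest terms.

~R = -9/4*e1 + 9/5*e2, and R ~R = -3321/400, so R^-1 = ~R / (-3321/400).
R v = 54/25 + 27/10*e1 e2
Answer: 48/41*e1 + 54/205*e2


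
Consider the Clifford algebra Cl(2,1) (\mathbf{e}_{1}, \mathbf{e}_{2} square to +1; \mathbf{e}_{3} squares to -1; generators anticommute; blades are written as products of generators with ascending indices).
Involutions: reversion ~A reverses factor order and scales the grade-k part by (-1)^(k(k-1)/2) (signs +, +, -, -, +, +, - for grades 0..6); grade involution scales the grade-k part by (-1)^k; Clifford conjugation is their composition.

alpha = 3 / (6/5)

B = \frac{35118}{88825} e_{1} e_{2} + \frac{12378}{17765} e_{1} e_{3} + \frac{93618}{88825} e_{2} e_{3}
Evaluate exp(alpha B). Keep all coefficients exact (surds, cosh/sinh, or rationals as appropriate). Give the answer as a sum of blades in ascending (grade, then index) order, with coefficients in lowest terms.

B^2 term by term: the squares give (\frac{35118}{88825})^2*(e_{1} e_{2})^2 + (\frac{12378}{17765})^2*(e_{1} e_{3})^2 + (\frac{93618}{88825})^2*(e_{2} e_{3})^2 = \frac{1233273924}{7889880625}*(-1) + \frac{153214884}{315595225}*(+1) + \frac{8764329924}{7889880625}*(+1) = \frac{36}{25} (each basis 2-blade squares to minus the product of its generators' squares); cross terms between blades sharing an index anticommute and cancel. So B^2 = \frac{36}{25}.
B^2 = \frac{36}{25} — B^2 > 0, so the exponential closes hyperbolically: l = \frac{6}{5}, alpha*l = 3, so exp(alpha B) = cosh(3) + (sinh(3)/(\frac{6}{5}))*B = \cosh{\left(3 \right)} + (\frac{5 \sinh{\left(3 \right)}}{6})*B.
Answer: \cosh{\left(3 \right)} + \frac{5853 \sinh{\left(3 \right)}}{17765} e_{1} e_{2} + \frac{2063 \sinh{\left(3 \right)}}{3553} e_{1} e_{3} + \frac{15603 \sinh{\left(3 \right)}}{17765} e_{2} e_{3}


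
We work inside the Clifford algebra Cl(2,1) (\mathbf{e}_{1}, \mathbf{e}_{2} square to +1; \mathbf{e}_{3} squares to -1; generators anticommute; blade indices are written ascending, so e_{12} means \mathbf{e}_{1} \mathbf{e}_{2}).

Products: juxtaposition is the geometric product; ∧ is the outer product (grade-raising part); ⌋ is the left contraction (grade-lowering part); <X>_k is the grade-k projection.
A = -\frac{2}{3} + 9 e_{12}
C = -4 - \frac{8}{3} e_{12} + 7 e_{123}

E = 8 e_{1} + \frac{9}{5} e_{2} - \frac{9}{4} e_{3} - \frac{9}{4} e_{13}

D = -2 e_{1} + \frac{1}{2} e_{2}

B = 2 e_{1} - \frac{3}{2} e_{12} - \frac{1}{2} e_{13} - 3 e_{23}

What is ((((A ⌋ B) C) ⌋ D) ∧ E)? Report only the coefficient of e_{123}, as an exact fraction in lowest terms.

step 1: \frac{27}{2} - \frac{4}{3} e_{1} + e_{12} + \frac{1}{3} e_{13} + 2 e_{23}
step 2: -\frac{154}{3} + \frac{58}{3} e_{1} + \frac{11}{9} e_{2} - 7 e_{3} - 40 e_{12} + 4 e_{13} - \frac{164}{9} e_{23} + \frac{189}{2} e_{123}
step 3: -\frac{685}{18} + \frac{308}{3} e_{1} - \frac{77}{3} e_{2}
step 4: -\frac{2740}{9} e_{1} - \frac{137}{2} e_{2} + \frac{685}{8} e_{3} + \frac{5852}{15} e_{12} - \frac{1163}{8} e_{13} + \frac{231}{4} e_{23} - \frac{231}{4} e_{123}
Answer: -\frac{231}{4}


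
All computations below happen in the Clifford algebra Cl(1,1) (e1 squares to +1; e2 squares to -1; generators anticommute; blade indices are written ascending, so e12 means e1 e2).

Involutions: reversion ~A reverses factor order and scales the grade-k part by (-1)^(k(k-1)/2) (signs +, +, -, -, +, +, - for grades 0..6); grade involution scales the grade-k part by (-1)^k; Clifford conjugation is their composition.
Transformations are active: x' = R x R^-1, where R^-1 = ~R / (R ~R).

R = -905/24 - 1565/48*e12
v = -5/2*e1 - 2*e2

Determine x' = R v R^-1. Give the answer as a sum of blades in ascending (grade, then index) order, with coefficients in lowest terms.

~R = -905/24 + 1565/48*e12, and R ~R = 91875/256, so R^-1 = ~R / (91875/256).
R v = 465/16*e1 - 195/32*e2
Answer: -26513/7350*e1 + 12056/3675*e2
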